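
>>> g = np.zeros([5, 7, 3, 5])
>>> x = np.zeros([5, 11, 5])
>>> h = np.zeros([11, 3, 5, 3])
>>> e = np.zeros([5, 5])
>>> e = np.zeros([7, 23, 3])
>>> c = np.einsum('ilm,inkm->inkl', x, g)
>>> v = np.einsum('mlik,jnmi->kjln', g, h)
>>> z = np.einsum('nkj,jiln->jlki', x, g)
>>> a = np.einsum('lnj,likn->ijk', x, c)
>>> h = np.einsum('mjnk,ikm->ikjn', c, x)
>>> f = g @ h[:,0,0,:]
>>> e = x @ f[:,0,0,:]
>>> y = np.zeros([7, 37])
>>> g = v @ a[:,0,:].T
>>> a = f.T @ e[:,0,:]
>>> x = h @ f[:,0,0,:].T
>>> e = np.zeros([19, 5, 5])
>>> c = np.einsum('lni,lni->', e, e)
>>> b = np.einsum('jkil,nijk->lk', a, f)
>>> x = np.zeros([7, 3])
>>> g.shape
(5, 11, 7, 7)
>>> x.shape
(7, 3)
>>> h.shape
(5, 11, 7, 3)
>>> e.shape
(19, 5, 5)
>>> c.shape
()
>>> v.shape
(5, 11, 7, 3)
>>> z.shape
(5, 3, 11, 7)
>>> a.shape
(3, 3, 7, 3)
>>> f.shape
(5, 7, 3, 3)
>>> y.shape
(7, 37)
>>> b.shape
(3, 3)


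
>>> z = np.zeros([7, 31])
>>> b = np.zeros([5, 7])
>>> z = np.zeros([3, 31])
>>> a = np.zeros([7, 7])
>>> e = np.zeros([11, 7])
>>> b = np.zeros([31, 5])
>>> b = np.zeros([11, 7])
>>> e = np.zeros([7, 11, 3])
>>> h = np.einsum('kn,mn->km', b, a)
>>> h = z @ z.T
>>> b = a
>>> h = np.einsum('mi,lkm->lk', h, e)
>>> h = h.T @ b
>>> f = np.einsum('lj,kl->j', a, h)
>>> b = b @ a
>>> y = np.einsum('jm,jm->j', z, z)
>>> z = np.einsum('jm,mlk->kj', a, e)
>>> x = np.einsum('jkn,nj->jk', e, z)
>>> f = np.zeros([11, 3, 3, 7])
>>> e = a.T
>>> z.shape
(3, 7)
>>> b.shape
(7, 7)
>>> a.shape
(7, 7)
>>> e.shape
(7, 7)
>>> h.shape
(11, 7)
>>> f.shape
(11, 3, 3, 7)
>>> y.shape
(3,)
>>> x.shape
(7, 11)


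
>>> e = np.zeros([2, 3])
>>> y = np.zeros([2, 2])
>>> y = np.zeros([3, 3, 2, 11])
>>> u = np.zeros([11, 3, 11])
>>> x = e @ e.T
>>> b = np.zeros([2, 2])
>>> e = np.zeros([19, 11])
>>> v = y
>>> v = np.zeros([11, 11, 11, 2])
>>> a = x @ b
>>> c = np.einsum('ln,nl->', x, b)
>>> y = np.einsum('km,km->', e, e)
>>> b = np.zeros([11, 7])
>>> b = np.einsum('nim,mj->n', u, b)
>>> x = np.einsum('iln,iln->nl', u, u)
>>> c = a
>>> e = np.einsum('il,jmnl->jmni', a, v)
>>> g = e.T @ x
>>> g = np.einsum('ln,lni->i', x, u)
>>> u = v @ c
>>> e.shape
(11, 11, 11, 2)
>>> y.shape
()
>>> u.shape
(11, 11, 11, 2)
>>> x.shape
(11, 3)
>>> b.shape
(11,)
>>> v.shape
(11, 11, 11, 2)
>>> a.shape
(2, 2)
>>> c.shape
(2, 2)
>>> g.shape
(11,)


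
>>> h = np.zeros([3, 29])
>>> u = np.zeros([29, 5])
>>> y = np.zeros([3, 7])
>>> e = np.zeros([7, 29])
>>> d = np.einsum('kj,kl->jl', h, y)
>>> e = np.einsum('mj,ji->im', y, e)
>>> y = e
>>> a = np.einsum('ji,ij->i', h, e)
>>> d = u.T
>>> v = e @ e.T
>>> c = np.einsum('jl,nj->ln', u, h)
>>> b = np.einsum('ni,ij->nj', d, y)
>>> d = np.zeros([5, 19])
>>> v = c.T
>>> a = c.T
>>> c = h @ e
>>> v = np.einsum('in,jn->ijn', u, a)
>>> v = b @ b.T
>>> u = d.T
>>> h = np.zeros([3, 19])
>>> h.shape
(3, 19)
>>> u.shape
(19, 5)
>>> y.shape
(29, 3)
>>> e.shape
(29, 3)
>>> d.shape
(5, 19)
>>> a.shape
(3, 5)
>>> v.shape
(5, 5)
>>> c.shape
(3, 3)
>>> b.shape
(5, 3)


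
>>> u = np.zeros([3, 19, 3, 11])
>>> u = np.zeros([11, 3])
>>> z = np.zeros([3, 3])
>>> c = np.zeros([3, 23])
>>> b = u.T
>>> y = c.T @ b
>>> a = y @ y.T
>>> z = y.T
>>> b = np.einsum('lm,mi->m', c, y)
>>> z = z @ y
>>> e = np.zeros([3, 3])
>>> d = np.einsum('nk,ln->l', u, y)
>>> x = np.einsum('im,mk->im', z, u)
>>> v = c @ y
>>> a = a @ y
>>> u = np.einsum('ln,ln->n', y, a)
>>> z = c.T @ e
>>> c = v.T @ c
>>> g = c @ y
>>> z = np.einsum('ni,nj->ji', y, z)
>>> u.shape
(11,)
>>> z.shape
(3, 11)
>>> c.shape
(11, 23)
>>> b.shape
(23,)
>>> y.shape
(23, 11)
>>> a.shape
(23, 11)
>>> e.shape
(3, 3)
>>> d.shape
(23,)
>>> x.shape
(11, 11)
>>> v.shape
(3, 11)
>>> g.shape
(11, 11)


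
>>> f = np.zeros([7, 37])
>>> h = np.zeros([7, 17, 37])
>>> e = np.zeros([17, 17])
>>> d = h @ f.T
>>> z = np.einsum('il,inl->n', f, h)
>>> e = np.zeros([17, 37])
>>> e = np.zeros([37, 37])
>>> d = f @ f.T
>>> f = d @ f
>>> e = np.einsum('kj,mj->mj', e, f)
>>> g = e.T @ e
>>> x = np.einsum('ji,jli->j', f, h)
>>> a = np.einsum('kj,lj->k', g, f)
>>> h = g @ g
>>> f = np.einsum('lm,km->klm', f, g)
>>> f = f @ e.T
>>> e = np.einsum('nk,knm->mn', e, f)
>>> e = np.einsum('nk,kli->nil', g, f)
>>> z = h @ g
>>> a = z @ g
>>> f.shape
(37, 7, 7)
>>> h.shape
(37, 37)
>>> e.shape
(37, 7, 7)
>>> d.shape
(7, 7)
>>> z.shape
(37, 37)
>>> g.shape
(37, 37)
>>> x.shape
(7,)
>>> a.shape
(37, 37)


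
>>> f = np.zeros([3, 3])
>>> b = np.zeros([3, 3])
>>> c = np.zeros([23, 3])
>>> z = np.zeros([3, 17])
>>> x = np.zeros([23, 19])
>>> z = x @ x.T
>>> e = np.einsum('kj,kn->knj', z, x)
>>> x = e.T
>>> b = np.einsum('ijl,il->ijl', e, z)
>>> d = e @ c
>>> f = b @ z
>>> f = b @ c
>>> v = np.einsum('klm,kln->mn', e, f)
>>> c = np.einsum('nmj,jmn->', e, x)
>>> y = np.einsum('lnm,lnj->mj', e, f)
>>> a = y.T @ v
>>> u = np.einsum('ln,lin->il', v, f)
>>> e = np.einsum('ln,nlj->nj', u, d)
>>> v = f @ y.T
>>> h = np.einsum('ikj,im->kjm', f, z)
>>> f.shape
(23, 19, 3)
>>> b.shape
(23, 19, 23)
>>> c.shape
()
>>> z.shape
(23, 23)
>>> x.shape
(23, 19, 23)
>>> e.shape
(23, 3)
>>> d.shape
(23, 19, 3)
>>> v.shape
(23, 19, 23)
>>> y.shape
(23, 3)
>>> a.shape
(3, 3)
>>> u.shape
(19, 23)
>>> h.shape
(19, 3, 23)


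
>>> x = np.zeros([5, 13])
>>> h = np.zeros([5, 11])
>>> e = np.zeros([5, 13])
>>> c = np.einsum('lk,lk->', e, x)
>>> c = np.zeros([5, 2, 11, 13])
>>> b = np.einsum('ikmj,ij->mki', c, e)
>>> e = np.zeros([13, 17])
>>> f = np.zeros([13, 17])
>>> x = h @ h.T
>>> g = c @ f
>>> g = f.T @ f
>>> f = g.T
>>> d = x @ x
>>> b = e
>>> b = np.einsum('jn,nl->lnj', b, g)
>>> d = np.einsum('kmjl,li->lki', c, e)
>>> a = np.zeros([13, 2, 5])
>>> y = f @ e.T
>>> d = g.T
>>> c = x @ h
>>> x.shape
(5, 5)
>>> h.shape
(5, 11)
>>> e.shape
(13, 17)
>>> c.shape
(5, 11)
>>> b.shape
(17, 17, 13)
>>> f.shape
(17, 17)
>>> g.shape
(17, 17)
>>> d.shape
(17, 17)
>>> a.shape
(13, 2, 5)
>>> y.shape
(17, 13)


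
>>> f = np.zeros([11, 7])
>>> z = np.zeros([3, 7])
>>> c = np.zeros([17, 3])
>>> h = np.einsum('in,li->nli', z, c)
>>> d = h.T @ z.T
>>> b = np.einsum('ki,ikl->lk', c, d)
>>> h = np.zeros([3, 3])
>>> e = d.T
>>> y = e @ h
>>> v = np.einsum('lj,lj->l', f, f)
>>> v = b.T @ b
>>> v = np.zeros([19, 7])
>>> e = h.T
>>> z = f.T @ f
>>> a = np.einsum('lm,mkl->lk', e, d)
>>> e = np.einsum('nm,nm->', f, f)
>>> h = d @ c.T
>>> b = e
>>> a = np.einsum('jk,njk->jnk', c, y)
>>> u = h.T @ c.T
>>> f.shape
(11, 7)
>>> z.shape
(7, 7)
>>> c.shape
(17, 3)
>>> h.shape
(3, 17, 17)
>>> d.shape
(3, 17, 3)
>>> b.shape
()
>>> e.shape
()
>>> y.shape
(3, 17, 3)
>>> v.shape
(19, 7)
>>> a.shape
(17, 3, 3)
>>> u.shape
(17, 17, 17)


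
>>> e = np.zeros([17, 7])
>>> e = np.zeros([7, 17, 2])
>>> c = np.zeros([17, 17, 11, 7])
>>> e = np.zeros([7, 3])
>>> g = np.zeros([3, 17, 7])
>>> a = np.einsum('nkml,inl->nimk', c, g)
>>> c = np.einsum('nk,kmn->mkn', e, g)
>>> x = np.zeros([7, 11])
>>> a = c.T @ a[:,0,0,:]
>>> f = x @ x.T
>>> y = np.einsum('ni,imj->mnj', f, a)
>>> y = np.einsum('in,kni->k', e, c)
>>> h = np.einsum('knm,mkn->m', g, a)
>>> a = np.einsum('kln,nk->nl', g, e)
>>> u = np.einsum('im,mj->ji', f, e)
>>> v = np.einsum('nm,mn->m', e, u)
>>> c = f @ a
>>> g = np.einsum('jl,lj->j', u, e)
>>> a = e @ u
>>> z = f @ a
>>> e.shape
(7, 3)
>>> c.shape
(7, 17)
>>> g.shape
(3,)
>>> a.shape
(7, 7)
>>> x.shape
(7, 11)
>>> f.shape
(7, 7)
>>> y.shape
(17,)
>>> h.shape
(7,)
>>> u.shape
(3, 7)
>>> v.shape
(3,)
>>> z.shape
(7, 7)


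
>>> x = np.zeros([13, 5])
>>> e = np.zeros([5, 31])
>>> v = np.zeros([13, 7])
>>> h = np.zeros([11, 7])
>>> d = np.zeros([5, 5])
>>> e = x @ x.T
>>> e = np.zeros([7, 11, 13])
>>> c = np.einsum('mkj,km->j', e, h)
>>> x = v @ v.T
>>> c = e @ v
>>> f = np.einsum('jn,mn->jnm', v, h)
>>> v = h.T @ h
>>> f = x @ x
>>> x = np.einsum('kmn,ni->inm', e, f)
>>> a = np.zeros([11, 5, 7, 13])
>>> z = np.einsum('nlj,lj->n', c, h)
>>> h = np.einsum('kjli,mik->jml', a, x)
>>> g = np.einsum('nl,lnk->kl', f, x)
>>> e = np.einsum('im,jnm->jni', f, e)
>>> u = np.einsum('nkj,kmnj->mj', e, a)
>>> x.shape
(13, 13, 11)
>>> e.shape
(7, 11, 13)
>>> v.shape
(7, 7)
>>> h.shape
(5, 13, 7)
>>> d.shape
(5, 5)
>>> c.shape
(7, 11, 7)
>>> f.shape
(13, 13)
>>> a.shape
(11, 5, 7, 13)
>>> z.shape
(7,)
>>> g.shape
(11, 13)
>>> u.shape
(5, 13)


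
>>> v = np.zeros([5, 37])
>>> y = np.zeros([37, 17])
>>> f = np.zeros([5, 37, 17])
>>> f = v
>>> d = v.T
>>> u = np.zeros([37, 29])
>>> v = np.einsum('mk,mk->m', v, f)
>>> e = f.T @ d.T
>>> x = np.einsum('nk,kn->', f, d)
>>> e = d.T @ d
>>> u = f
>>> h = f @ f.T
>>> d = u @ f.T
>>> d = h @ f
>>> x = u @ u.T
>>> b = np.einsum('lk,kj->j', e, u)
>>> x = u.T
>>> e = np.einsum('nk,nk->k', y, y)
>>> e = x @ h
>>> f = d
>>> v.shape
(5,)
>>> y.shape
(37, 17)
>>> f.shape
(5, 37)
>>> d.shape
(5, 37)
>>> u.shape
(5, 37)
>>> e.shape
(37, 5)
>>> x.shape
(37, 5)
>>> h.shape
(5, 5)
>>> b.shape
(37,)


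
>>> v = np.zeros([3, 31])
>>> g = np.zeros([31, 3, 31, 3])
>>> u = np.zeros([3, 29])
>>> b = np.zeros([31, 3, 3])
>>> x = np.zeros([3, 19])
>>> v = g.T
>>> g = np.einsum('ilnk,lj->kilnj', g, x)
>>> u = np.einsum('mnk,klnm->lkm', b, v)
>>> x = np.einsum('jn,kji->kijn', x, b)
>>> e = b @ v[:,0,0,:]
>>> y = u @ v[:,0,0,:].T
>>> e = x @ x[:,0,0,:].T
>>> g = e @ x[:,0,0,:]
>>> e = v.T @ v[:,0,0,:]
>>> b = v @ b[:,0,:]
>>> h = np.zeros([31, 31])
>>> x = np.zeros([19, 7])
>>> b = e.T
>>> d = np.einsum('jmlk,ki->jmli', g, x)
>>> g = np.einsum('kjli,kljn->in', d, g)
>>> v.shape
(3, 31, 3, 31)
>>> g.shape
(7, 19)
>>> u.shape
(31, 3, 31)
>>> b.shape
(31, 31, 3, 31)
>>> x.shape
(19, 7)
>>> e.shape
(31, 3, 31, 31)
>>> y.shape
(31, 3, 3)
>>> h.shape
(31, 31)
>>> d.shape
(31, 3, 3, 7)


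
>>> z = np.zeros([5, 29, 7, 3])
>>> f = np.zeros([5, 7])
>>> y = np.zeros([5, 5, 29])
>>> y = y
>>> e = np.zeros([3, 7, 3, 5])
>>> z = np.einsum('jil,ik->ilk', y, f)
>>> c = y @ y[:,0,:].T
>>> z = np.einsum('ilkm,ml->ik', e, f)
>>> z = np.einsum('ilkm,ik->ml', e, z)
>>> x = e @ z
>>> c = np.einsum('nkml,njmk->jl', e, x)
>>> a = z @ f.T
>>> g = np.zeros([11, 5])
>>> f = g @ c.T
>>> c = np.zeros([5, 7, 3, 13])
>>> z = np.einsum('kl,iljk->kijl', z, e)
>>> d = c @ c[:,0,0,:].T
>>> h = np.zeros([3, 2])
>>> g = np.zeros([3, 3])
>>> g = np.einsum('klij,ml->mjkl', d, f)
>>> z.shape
(5, 3, 3, 7)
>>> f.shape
(11, 7)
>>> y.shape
(5, 5, 29)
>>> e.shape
(3, 7, 3, 5)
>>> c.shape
(5, 7, 3, 13)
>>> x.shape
(3, 7, 3, 7)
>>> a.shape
(5, 5)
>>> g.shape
(11, 5, 5, 7)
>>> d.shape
(5, 7, 3, 5)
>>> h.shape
(3, 2)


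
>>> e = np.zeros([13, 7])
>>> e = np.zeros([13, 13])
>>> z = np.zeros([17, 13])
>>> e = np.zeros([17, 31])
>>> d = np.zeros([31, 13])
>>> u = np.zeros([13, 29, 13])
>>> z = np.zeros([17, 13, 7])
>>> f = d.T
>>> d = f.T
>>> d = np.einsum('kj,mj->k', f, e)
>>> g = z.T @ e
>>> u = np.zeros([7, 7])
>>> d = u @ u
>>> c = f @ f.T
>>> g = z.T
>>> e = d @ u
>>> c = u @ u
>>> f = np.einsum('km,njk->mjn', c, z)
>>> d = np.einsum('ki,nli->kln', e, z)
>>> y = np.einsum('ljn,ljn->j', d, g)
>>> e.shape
(7, 7)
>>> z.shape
(17, 13, 7)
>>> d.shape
(7, 13, 17)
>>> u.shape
(7, 7)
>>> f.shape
(7, 13, 17)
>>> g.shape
(7, 13, 17)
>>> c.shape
(7, 7)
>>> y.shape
(13,)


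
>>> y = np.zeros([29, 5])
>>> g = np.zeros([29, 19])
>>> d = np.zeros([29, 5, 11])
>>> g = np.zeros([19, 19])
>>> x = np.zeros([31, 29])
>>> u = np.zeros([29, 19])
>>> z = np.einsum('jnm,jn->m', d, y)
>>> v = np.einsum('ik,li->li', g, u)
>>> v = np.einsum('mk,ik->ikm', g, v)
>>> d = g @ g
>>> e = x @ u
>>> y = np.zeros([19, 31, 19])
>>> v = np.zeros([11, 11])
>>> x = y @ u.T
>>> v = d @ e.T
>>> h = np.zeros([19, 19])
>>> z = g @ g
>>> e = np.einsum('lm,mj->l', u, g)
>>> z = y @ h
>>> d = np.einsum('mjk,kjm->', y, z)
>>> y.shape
(19, 31, 19)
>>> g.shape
(19, 19)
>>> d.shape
()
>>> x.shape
(19, 31, 29)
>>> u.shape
(29, 19)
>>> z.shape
(19, 31, 19)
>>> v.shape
(19, 31)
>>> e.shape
(29,)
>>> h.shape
(19, 19)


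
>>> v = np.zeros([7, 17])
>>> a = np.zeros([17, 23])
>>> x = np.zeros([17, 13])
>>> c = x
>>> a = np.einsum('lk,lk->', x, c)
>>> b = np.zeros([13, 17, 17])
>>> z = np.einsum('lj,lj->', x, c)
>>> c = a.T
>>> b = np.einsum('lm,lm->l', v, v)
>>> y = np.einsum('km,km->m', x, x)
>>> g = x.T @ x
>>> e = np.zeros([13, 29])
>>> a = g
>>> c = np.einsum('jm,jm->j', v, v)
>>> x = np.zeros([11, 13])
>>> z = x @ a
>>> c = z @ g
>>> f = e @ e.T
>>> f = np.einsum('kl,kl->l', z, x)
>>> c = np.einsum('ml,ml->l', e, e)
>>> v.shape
(7, 17)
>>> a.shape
(13, 13)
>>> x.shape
(11, 13)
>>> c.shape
(29,)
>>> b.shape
(7,)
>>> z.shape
(11, 13)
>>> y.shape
(13,)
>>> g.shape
(13, 13)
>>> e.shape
(13, 29)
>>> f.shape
(13,)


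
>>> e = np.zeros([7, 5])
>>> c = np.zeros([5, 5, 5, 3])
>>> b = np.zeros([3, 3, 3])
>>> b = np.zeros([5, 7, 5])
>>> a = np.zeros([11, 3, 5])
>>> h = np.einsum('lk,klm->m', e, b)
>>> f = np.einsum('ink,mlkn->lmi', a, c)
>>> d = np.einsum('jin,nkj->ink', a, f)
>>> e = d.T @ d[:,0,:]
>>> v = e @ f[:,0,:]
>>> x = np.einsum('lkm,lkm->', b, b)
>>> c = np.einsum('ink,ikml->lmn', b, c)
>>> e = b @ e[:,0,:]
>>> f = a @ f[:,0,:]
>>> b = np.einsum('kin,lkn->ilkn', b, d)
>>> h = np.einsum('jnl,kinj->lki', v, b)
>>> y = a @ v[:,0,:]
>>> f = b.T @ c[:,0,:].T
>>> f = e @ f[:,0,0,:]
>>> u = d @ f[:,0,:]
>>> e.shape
(5, 7, 5)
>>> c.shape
(3, 5, 7)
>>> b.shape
(7, 3, 5, 5)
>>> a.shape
(11, 3, 5)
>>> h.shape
(11, 7, 3)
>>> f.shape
(5, 7, 3)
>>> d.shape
(3, 5, 5)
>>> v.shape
(5, 5, 11)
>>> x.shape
()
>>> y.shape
(11, 3, 11)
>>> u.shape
(3, 5, 3)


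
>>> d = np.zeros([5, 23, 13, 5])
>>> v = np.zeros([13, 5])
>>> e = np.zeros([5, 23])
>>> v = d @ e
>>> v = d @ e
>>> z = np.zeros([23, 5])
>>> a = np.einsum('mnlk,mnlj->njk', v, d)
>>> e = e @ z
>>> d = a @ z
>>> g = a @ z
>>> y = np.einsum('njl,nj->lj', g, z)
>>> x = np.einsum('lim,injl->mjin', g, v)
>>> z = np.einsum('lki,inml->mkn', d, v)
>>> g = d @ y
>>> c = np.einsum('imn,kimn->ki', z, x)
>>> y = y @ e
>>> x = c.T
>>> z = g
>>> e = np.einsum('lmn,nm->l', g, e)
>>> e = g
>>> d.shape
(23, 5, 5)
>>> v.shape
(5, 23, 13, 23)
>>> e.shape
(23, 5, 5)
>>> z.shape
(23, 5, 5)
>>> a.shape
(23, 5, 23)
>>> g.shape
(23, 5, 5)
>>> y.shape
(5, 5)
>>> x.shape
(13, 5)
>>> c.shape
(5, 13)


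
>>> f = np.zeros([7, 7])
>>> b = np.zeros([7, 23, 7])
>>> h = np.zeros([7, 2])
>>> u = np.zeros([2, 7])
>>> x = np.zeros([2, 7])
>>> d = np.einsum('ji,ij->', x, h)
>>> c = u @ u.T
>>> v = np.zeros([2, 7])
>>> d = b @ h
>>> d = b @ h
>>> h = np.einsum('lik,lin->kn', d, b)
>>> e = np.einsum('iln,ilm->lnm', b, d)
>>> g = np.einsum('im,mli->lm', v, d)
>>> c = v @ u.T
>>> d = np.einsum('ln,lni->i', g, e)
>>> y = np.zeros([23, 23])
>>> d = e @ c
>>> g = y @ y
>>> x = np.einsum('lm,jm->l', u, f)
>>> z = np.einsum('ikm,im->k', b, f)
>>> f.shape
(7, 7)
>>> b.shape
(7, 23, 7)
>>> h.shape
(2, 7)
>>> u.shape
(2, 7)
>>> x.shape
(2,)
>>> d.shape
(23, 7, 2)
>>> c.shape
(2, 2)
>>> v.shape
(2, 7)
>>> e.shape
(23, 7, 2)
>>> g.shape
(23, 23)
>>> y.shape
(23, 23)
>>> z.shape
(23,)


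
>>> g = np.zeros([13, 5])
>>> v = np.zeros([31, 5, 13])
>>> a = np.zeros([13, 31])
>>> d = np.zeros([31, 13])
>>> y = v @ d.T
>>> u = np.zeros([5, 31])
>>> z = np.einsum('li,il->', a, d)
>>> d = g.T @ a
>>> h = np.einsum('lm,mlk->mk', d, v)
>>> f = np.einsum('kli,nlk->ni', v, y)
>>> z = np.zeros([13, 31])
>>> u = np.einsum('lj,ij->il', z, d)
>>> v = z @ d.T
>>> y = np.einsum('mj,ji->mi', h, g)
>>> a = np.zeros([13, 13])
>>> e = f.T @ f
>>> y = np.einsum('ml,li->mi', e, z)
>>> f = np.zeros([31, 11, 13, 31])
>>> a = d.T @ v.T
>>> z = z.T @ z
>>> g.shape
(13, 5)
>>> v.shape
(13, 5)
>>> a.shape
(31, 13)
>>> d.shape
(5, 31)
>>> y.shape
(13, 31)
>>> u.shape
(5, 13)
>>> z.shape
(31, 31)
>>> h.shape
(31, 13)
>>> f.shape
(31, 11, 13, 31)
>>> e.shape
(13, 13)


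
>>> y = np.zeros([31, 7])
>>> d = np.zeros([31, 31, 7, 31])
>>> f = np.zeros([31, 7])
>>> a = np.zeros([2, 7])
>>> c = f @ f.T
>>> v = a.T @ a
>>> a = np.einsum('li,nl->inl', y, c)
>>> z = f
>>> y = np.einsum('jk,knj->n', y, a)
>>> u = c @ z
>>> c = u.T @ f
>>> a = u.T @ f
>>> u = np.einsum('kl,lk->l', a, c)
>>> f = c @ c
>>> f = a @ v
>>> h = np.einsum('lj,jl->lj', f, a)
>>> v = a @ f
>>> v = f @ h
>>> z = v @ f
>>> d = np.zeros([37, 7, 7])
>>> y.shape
(31,)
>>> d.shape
(37, 7, 7)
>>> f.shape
(7, 7)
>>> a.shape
(7, 7)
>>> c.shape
(7, 7)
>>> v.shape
(7, 7)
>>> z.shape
(7, 7)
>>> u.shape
(7,)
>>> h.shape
(7, 7)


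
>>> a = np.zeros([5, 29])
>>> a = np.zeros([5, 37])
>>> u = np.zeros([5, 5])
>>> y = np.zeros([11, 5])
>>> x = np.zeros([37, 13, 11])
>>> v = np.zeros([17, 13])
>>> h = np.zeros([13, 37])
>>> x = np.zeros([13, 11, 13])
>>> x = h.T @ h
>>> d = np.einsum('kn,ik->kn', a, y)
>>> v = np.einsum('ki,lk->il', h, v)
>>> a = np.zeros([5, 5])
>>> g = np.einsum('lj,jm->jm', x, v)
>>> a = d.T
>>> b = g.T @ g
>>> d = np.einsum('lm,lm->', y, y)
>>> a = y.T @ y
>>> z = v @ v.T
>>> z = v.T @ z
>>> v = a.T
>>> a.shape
(5, 5)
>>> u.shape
(5, 5)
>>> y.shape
(11, 5)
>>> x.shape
(37, 37)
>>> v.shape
(5, 5)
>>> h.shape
(13, 37)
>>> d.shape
()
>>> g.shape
(37, 17)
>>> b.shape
(17, 17)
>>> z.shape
(17, 37)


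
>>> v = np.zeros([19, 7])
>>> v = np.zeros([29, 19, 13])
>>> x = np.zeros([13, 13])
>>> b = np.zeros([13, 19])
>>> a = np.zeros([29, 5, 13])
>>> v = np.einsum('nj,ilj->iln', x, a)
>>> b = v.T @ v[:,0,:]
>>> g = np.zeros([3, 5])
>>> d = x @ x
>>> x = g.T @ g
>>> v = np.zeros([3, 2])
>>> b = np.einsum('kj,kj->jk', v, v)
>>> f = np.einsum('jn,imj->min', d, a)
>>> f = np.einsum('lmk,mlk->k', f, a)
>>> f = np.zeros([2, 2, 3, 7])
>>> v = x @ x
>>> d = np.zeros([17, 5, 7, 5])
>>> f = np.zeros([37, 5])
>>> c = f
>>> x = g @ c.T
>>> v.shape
(5, 5)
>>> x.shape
(3, 37)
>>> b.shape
(2, 3)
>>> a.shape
(29, 5, 13)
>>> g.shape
(3, 5)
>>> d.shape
(17, 5, 7, 5)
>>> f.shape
(37, 5)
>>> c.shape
(37, 5)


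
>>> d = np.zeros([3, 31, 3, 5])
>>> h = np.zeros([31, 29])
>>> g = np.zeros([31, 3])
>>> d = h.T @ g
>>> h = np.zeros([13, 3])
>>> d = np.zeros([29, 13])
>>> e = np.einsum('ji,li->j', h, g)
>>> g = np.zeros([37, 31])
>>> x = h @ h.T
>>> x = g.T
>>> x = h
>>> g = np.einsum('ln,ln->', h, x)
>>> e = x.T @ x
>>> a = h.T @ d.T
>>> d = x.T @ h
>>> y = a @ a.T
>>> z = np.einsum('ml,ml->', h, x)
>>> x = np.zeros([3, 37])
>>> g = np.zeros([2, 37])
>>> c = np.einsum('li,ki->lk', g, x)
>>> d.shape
(3, 3)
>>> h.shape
(13, 3)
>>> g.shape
(2, 37)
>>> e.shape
(3, 3)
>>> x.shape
(3, 37)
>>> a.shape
(3, 29)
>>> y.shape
(3, 3)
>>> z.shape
()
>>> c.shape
(2, 3)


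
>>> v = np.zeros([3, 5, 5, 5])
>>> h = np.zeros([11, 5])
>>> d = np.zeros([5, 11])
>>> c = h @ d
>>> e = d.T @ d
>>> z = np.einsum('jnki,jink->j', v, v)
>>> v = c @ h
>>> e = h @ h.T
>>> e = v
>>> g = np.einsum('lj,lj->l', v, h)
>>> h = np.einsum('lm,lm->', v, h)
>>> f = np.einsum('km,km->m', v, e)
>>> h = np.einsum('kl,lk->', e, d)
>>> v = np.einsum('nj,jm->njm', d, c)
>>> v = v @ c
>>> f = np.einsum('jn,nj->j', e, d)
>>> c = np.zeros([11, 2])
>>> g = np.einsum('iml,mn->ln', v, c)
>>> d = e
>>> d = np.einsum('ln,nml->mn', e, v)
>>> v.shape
(5, 11, 11)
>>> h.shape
()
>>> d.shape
(11, 5)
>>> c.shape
(11, 2)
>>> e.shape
(11, 5)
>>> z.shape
(3,)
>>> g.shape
(11, 2)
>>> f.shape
(11,)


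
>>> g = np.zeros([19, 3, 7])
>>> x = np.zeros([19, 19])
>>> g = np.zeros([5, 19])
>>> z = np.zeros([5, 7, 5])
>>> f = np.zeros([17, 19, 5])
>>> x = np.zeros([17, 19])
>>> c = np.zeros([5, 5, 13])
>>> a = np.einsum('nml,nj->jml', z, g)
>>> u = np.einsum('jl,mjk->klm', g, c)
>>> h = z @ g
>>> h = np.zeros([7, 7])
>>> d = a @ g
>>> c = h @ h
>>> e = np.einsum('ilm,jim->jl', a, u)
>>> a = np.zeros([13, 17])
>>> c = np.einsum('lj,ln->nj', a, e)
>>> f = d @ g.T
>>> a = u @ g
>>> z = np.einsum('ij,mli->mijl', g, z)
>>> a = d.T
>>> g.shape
(5, 19)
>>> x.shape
(17, 19)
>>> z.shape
(5, 5, 19, 7)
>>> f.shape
(19, 7, 5)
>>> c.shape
(7, 17)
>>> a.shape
(19, 7, 19)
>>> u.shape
(13, 19, 5)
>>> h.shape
(7, 7)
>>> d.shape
(19, 7, 19)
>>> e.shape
(13, 7)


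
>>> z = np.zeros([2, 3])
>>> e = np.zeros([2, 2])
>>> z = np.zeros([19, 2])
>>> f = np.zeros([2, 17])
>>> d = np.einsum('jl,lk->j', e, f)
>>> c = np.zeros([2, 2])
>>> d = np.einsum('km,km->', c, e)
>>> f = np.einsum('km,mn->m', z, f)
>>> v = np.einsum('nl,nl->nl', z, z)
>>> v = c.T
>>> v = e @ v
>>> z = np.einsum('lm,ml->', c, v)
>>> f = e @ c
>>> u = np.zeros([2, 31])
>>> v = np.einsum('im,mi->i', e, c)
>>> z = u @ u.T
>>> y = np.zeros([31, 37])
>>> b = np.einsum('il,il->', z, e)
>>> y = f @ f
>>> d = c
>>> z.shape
(2, 2)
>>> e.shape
(2, 2)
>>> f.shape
(2, 2)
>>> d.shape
(2, 2)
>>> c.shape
(2, 2)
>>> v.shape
(2,)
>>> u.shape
(2, 31)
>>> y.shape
(2, 2)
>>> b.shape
()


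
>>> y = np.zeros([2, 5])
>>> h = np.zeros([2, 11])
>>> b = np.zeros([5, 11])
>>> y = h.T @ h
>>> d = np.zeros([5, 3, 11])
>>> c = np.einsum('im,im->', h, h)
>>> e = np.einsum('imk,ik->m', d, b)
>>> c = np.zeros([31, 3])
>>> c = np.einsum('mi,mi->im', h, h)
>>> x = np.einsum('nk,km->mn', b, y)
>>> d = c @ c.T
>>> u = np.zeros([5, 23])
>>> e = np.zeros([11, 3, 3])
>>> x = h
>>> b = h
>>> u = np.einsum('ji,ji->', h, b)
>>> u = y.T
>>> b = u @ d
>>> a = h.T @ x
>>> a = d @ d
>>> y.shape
(11, 11)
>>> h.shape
(2, 11)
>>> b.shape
(11, 11)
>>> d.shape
(11, 11)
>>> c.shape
(11, 2)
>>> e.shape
(11, 3, 3)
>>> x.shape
(2, 11)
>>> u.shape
(11, 11)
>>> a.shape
(11, 11)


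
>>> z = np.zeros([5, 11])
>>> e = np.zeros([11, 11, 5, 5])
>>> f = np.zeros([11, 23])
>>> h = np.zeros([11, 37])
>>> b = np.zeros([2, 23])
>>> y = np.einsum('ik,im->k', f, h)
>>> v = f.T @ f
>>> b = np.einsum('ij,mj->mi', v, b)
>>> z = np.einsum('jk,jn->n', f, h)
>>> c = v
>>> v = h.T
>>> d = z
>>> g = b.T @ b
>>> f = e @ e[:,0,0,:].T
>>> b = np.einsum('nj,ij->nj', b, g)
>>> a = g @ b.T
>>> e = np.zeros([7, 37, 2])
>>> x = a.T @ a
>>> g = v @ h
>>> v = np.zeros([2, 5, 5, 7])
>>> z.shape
(37,)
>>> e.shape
(7, 37, 2)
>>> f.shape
(11, 11, 5, 11)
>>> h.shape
(11, 37)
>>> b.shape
(2, 23)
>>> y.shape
(23,)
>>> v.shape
(2, 5, 5, 7)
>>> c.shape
(23, 23)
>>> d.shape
(37,)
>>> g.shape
(37, 37)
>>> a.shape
(23, 2)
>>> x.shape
(2, 2)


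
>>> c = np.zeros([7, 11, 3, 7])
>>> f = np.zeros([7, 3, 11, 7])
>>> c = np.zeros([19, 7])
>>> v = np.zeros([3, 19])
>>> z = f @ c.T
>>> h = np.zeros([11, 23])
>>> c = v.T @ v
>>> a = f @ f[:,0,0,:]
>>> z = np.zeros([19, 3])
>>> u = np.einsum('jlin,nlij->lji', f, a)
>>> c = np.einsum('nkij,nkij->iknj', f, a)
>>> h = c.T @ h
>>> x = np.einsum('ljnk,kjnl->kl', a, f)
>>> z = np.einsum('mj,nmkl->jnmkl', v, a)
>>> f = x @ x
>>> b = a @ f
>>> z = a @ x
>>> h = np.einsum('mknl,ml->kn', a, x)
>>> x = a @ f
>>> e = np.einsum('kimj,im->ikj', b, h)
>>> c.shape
(11, 3, 7, 7)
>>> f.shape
(7, 7)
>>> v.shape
(3, 19)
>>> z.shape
(7, 3, 11, 7)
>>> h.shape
(3, 11)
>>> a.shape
(7, 3, 11, 7)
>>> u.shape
(3, 7, 11)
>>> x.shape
(7, 3, 11, 7)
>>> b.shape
(7, 3, 11, 7)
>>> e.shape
(3, 7, 7)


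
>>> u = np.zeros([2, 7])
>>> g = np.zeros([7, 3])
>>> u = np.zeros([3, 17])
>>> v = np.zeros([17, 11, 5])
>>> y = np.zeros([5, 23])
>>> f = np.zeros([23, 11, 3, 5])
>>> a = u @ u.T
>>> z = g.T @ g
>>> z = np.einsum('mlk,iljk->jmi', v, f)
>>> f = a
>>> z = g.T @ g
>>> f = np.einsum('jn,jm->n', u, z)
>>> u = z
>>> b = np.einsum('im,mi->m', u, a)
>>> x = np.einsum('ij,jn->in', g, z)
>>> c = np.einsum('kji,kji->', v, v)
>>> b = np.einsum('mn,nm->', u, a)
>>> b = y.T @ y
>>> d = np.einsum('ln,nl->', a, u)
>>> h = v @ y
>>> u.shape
(3, 3)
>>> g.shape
(7, 3)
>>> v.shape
(17, 11, 5)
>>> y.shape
(5, 23)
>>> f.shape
(17,)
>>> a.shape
(3, 3)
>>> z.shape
(3, 3)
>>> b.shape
(23, 23)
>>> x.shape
(7, 3)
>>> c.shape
()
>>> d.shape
()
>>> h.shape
(17, 11, 23)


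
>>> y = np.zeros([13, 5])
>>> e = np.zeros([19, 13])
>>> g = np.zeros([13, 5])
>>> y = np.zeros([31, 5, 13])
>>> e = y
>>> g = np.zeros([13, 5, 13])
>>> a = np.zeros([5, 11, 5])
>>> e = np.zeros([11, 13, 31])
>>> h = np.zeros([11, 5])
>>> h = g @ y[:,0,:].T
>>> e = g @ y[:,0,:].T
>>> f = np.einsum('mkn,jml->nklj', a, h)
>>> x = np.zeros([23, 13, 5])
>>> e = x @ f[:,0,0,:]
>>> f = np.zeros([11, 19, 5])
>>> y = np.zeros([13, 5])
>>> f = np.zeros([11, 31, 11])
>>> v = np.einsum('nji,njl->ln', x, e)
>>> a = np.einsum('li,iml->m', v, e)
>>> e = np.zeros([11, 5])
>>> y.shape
(13, 5)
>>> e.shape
(11, 5)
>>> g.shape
(13, 5, 13)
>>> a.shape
(13,)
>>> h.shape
(13, 5, 31)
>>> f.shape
(11, 31, 11)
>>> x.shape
(23, 13, 5)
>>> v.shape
(13, 23)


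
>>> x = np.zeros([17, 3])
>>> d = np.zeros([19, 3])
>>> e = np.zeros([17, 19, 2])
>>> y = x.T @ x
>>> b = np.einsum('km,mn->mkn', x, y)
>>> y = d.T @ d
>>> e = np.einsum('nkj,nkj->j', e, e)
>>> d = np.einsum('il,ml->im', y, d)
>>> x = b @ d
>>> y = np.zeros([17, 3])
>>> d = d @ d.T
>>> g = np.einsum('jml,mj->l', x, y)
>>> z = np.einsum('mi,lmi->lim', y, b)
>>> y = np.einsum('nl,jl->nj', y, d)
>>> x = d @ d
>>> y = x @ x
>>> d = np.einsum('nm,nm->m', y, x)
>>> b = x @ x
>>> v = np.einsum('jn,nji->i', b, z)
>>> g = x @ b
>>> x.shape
(3, 3)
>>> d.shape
(3,)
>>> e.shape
(2,)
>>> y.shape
(3, 3)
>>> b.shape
(3, 3)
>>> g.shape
(3, 3)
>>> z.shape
(3, 3, 17)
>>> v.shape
(17,)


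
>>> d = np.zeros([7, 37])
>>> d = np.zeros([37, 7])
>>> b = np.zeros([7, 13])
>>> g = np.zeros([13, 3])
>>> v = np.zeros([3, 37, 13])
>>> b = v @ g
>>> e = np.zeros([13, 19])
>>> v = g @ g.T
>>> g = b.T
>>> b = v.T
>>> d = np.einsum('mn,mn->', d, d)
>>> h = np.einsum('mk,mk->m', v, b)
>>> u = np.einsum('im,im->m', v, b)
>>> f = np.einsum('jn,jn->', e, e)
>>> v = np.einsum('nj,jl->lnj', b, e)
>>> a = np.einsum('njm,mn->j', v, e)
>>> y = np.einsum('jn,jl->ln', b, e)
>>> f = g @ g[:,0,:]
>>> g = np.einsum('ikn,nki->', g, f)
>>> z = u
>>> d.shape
()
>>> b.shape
(13, 13)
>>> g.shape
()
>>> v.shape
(19, 13, 13)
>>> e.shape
(13, 19)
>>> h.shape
(13,)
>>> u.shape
(13,)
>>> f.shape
(3, 37, 3)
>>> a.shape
(13,)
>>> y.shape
(19, 13)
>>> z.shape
(13,)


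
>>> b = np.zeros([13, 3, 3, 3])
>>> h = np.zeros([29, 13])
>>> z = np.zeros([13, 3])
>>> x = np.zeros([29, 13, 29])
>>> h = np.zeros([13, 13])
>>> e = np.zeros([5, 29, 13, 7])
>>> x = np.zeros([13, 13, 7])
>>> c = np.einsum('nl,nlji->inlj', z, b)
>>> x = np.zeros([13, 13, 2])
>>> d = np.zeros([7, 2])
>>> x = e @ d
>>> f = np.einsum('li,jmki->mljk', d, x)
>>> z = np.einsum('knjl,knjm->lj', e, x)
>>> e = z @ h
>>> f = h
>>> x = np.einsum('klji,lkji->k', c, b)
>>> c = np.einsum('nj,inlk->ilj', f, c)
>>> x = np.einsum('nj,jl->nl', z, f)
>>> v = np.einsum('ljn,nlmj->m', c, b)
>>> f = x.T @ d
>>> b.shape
(13, 3, 3, 3)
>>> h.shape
(13, 13)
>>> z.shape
(7, 13)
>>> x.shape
(7, 13)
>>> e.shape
(7, 13)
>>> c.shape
(3, 3, 13)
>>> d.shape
(7, 2)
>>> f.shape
(13, 2)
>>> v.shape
(3,)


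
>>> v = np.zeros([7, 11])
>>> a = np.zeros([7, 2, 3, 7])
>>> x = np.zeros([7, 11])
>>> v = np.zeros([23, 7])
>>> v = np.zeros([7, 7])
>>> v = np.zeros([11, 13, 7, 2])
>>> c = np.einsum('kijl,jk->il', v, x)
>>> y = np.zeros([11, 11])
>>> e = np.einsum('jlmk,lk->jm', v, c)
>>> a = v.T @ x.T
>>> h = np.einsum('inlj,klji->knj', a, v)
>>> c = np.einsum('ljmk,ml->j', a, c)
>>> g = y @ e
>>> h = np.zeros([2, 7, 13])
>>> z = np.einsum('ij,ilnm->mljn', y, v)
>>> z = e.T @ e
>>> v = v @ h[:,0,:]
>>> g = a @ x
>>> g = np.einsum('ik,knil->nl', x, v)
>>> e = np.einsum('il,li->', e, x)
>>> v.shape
(11, 13, 7, 13)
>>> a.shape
(2, 7, 13, 7)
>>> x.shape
(7, 11)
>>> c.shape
(7,)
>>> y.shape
(11, 11)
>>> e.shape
()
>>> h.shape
(2, 7, 13)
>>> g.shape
(13, 13)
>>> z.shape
(7, 7)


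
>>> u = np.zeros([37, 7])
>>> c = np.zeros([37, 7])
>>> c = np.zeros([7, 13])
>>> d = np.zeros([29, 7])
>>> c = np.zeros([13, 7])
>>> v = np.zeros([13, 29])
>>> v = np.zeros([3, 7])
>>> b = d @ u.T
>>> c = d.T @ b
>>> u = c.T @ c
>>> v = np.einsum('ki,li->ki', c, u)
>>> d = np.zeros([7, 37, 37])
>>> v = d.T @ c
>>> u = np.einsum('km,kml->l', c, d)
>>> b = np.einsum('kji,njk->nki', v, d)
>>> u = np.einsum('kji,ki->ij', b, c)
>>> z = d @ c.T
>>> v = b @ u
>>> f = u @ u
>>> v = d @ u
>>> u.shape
(37, 37)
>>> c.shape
(7, 37)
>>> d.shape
(7, 37, 37)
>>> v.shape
(7, 37, 37)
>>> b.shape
(7, 37, 37)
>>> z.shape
(7, 37, 7)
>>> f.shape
(37, 37)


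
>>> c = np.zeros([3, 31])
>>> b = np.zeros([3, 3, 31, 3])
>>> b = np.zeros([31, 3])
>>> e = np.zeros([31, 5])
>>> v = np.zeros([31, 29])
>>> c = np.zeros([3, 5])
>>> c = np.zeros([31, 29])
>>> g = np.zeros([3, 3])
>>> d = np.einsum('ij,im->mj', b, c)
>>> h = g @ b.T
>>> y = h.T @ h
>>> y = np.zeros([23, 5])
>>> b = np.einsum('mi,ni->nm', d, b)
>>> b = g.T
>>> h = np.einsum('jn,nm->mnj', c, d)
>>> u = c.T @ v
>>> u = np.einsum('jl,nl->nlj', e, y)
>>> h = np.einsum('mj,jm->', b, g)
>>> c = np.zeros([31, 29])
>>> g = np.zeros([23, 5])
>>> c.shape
(31, 29)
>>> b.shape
(3, 3)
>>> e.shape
(31, 5)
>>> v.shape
(31, 29)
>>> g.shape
(23, 5)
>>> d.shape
(29, 3)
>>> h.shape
()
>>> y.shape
(23, 5)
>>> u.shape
(23, 5, 31)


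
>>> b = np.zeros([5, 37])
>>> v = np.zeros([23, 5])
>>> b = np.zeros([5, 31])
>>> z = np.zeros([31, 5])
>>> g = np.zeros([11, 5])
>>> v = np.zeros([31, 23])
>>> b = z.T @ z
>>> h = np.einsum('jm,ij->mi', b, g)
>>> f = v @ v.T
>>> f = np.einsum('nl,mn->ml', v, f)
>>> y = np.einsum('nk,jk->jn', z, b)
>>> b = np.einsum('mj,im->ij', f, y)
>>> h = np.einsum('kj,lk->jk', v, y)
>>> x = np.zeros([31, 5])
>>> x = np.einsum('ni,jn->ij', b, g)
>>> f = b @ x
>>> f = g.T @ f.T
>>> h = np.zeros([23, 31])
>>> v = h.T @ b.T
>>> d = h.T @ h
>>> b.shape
(5, 23)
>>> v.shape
(31, 5)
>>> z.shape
(31, 5)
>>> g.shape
(11, 5)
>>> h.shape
(23, 31)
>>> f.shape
(5, 5)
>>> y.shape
(5, 31)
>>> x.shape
(23, 11)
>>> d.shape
(31, 31)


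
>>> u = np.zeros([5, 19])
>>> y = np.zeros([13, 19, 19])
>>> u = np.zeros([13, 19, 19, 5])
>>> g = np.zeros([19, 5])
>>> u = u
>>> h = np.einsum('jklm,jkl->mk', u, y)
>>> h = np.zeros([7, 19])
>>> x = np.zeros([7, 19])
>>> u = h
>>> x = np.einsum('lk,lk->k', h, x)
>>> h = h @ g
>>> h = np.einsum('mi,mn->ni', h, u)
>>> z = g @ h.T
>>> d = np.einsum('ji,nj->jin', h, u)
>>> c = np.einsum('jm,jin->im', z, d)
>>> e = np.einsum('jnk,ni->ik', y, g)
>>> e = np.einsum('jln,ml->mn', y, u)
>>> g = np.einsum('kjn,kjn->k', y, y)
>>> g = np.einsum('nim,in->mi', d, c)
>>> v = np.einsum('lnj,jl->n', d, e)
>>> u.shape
(7, 19)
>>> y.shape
(13, 19, 19)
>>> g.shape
(7, 5)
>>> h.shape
(19, 5)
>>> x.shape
(19,)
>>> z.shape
(19, 19)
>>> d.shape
(19, 5, 7)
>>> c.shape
(5, 19)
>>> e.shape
(7, 19)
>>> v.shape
(5,)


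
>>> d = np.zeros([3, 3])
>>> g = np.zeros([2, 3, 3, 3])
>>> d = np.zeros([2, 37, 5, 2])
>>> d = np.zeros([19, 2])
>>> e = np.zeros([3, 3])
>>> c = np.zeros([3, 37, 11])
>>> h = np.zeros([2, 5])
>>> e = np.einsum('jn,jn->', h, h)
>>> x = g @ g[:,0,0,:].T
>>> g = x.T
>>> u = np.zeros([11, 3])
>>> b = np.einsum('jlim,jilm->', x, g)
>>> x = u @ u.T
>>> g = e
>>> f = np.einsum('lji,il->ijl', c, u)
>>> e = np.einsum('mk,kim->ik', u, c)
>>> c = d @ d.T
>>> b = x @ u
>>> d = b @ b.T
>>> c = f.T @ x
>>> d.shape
(11, 11)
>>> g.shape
()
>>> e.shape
(37, 3)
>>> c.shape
(3, 37, 11)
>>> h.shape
(2, 5)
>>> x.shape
(11, 11)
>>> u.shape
(11, 3)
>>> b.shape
(11, 3)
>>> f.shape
(11, 37, 3)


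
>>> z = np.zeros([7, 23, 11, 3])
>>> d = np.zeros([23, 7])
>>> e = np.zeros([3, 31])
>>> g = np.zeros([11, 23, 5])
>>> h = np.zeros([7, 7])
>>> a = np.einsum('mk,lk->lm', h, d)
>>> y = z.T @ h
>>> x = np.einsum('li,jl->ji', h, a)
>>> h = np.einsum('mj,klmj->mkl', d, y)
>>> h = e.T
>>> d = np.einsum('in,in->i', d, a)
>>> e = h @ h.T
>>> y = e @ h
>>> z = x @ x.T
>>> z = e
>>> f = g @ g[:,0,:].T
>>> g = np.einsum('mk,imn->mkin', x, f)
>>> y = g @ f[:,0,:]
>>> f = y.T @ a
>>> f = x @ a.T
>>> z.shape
(31, 31)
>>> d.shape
(23,)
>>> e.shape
(31, 31)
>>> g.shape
(23, 7, 11, 11)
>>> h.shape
(31, 3)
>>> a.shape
(23, 7)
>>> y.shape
(23, 7, 11, 11)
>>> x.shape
(23, 7)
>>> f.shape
(23, 23)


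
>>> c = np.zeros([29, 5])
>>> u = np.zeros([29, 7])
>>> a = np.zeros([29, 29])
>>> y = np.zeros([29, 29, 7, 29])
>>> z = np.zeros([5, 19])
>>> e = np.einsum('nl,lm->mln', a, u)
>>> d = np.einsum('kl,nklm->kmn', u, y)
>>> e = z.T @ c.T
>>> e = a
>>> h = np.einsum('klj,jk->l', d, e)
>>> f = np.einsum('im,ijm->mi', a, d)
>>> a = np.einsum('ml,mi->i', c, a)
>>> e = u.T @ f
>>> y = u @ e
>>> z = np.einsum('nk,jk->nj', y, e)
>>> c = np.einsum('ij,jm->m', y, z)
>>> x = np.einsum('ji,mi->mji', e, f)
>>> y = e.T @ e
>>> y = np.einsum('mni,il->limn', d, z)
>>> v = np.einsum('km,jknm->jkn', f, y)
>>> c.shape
(7,)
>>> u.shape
(29, 7)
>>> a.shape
(29,)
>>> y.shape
(7, 29, 29, 29)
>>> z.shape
(29, 7)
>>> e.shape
(7, 29)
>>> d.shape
(29, 29, 29)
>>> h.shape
(29,)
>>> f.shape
(29, 29)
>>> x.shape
(29, 7, 29)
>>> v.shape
(7, 29, 29)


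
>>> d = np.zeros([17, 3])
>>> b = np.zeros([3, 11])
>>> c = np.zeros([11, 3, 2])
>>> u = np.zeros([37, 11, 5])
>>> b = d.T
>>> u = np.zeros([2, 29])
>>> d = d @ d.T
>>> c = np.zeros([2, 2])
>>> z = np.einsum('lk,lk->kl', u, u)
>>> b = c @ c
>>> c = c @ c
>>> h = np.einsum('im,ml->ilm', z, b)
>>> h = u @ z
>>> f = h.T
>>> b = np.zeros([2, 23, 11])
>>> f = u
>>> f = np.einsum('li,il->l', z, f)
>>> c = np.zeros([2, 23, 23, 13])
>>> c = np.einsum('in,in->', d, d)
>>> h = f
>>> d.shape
(17, 17)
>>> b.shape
(2, 23, 11)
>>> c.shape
()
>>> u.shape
(2, 29)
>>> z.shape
(29, 2)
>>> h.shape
(29,)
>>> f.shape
(29,)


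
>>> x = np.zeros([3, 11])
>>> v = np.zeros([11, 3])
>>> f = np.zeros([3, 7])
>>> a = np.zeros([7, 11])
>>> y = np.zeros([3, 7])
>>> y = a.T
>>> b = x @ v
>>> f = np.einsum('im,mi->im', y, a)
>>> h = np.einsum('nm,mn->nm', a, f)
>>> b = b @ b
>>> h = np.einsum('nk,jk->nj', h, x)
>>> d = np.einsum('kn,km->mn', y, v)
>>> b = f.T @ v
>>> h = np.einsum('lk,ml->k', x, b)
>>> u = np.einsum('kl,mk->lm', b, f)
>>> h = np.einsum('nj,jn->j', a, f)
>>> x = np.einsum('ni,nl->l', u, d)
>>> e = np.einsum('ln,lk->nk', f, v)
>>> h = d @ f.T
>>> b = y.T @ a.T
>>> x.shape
(7,)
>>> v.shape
(11, 3)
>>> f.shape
(11, 7)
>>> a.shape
(7, 11)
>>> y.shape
(11, 7)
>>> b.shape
(7, 7)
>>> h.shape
(3, 11)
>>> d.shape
(3, 7)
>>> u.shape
(3, 11)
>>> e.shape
(7, 3)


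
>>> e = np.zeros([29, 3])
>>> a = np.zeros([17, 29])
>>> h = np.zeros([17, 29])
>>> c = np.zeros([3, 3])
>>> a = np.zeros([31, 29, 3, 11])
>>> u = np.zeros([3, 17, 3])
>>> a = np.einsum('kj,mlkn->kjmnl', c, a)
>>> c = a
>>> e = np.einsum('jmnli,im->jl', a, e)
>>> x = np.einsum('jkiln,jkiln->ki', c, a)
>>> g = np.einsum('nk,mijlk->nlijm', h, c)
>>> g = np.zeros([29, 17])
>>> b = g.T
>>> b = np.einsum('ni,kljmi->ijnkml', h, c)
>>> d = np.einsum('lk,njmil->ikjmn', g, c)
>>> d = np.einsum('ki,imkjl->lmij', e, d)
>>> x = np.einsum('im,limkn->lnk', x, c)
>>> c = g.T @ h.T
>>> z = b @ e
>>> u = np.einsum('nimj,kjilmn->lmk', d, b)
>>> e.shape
(3, 11)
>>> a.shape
(3, 3, 31, 11, 29)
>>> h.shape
(17, 29)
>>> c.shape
(17, 17)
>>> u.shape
(3, 11, 29)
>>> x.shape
(3, 29, 11)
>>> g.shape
(29, 17)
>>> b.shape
(29, 31, 17, 3, 11, 3)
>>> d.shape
(3, 17, 11, 31)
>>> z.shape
(29, 31, 17, 3, 11, 11)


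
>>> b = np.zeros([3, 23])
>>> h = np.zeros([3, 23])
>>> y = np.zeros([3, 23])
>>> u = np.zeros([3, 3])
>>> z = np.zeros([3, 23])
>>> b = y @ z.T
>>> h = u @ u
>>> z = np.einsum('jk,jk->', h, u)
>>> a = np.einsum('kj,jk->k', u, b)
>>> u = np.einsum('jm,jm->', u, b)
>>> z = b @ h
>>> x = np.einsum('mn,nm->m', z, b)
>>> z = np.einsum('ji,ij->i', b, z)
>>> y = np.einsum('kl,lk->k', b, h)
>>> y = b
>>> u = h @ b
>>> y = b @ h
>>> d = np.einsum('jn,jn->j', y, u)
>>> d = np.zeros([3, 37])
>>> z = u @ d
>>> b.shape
(3, 3)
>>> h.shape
(3, 3)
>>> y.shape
(3, 3)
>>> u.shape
(3, 3)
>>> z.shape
(3, 37)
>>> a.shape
(3,)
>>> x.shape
(3,)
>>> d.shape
(3, 37)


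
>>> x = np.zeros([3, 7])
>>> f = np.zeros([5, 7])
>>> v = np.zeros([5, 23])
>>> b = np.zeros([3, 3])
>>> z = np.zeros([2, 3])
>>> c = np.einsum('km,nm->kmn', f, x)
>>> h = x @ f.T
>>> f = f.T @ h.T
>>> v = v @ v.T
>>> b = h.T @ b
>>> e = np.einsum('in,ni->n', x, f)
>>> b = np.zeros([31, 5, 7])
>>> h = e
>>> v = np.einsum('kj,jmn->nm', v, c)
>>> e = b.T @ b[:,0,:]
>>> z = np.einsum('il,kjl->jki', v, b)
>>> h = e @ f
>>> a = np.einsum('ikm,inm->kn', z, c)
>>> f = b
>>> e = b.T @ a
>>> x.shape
(3, 7)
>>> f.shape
(31, 5, 7)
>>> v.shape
(3, 7)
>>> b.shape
(31, 5, 7)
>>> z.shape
(5, 31, 3)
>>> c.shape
(5, 7, 3)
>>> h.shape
(7, 5, 3)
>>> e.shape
(7, 5, 7)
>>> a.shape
(31, 7)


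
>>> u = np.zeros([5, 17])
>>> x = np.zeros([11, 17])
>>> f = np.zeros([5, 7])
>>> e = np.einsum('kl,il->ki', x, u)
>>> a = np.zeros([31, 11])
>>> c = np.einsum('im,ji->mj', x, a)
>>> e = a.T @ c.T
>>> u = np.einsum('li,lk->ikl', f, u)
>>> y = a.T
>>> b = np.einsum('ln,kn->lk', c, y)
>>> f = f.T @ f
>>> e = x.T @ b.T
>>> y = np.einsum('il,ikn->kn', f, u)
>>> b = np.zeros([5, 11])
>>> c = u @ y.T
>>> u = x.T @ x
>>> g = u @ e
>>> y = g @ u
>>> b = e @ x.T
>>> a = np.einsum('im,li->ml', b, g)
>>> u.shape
(17, 17)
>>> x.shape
(11, 17)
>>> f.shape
(7, 7)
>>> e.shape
(17, 17)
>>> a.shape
(11, 17)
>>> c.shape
(7, 17, 17)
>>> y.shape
(17, 17)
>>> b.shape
(17, 11)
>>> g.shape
(17, 17)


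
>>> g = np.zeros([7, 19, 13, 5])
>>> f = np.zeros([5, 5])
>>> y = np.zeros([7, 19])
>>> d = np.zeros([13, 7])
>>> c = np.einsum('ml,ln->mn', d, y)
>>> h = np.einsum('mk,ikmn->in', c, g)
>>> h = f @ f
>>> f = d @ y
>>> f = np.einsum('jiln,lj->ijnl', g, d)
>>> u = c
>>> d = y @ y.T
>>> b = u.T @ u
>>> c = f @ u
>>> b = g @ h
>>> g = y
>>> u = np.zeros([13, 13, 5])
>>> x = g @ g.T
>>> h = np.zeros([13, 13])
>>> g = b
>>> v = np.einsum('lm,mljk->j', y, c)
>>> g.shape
(7, 19, 13, 5)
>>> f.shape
(19, 7, 5, 13)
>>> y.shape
(7, 19)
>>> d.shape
(7, 7)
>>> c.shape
(19, 7, 5, 19)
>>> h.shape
(13, 13)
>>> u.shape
(13, 13, 5)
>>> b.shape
(7, 19, 13, 5)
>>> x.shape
(7, 7)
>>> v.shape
(5,)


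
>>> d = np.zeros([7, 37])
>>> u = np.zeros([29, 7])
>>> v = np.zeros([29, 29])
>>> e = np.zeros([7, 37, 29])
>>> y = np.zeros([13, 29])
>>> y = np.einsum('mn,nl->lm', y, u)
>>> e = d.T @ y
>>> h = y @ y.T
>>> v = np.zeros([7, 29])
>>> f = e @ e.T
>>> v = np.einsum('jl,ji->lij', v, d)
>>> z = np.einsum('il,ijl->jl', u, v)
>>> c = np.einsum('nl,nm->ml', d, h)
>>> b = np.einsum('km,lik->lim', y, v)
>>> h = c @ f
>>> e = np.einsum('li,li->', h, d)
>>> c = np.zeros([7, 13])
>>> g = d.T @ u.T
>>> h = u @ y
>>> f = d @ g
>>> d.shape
(7, 37)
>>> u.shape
(29, 7)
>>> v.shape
(29, 37, 7)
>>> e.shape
()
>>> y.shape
(7, 13)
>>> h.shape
(29, 13)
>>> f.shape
(7, 29)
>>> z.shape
(37, 7)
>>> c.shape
(7, 13)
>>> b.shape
(29, 37, 13)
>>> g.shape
(37, 29)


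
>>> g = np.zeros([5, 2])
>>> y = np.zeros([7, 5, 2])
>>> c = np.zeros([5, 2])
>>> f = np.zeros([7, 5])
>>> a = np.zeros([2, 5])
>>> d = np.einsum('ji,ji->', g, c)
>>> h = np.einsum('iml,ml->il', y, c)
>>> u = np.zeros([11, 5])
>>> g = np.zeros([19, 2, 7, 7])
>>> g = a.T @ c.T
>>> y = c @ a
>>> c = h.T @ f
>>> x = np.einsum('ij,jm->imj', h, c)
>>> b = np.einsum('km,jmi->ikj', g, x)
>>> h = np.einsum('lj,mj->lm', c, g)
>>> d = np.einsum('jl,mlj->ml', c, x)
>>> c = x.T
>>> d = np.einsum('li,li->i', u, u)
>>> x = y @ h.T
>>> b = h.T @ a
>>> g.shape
(5, 5)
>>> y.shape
(5, 5)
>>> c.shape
(2, 5, 7)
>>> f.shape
(7, 5)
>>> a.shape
(2, 5)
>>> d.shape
(5,)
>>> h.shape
(2, 5)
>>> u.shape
(11, 5)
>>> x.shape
(5, 2)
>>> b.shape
(5, 5)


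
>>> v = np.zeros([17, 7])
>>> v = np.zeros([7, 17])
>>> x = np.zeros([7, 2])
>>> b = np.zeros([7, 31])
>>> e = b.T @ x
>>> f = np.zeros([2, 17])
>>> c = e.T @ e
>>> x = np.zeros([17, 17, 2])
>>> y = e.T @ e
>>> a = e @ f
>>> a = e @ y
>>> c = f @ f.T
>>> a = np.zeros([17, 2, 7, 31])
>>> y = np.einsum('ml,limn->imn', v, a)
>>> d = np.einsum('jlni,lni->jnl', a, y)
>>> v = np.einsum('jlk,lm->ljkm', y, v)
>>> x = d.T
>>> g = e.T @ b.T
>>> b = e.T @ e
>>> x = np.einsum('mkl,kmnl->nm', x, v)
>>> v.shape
(7, 2, 31, 17)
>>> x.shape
(31, 2)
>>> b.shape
(2, 2)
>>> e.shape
(31, 2)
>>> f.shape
(2, 17)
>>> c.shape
(2, 2)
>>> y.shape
(2, 7, 31)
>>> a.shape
(17, 2, 7, 31)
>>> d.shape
(17, 7, 2)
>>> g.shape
(2, 7)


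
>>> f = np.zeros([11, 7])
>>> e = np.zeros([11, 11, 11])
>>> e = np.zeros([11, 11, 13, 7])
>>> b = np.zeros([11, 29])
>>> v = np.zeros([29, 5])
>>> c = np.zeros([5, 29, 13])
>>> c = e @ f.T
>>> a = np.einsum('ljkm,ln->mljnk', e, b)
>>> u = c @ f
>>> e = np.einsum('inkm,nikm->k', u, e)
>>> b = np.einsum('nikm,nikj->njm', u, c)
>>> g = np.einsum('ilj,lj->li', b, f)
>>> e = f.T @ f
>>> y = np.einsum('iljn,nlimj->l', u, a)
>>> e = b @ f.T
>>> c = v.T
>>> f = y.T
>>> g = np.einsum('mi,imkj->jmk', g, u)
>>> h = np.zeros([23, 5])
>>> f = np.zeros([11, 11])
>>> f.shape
(11, 11)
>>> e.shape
(11, 11, 11)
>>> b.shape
(11, 11, 7)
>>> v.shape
(29, 5)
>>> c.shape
(5, 29)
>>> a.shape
(7, 11, 11, 29, 13)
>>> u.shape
(11, 11, 13, 7)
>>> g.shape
(7, 11, 13)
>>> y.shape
(11,)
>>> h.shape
(23, 5)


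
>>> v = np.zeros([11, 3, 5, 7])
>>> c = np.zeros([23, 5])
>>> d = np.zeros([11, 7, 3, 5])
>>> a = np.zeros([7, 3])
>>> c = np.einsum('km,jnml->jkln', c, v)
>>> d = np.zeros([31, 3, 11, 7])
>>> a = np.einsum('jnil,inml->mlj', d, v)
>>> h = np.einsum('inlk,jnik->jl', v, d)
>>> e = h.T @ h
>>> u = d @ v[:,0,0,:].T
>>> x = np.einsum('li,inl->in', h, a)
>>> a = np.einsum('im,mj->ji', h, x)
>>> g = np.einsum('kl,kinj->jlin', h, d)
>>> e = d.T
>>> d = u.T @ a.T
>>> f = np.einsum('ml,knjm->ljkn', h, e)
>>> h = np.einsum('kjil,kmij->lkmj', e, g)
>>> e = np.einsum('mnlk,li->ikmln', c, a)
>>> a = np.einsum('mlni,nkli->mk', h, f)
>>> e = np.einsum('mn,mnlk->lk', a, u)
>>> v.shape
(11, 3, 5, 7)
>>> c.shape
(11, 23, 7, 3)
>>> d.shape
(11, 11, 3, 7)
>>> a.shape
(31, 3)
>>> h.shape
(31, 7, 5, 11)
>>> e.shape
(11, 11)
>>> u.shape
(31, 3, 11, 11)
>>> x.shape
(5, 7)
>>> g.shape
(7, 5, 3, 11)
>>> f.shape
(5, 3, 7, 11)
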